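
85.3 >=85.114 True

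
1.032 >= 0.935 True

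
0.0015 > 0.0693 False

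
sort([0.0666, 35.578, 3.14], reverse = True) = [35.578, 3.14, 0.0666]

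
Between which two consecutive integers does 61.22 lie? 61 and 62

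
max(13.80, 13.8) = 13.8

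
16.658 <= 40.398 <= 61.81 True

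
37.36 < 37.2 False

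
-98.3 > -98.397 True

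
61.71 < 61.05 False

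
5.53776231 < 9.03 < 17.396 True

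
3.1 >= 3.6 False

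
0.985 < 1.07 True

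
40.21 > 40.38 False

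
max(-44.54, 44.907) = 44.907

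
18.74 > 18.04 True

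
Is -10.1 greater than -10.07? No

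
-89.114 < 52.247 True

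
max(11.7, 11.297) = 11.7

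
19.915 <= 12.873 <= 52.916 False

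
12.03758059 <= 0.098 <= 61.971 False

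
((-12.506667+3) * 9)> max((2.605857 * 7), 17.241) False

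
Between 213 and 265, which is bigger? 265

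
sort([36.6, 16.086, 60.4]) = [16.086, 36.6, 60.4]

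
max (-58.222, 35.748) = 35.748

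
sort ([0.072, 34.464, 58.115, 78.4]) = [0.072, 34.464, 58.115, 78.4]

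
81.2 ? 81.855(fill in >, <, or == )<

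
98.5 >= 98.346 True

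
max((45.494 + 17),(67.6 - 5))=62.6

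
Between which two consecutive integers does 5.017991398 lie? 5 and 6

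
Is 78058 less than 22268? No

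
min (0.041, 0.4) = 0.041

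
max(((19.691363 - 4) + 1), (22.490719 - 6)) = 16.691363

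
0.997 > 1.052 False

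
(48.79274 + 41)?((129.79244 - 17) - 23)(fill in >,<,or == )>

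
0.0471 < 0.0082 False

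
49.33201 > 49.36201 False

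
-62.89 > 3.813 False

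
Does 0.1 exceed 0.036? Yes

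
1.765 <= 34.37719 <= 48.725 True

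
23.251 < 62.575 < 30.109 False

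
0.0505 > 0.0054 True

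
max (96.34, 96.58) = 96.58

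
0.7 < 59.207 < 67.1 True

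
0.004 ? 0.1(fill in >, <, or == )<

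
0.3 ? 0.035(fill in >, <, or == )>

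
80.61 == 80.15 False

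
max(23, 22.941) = 23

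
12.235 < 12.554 True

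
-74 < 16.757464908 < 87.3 True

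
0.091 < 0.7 True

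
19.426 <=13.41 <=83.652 False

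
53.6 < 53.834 True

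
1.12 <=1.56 True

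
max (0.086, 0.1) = 0.1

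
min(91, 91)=91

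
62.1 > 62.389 False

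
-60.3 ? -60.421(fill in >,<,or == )>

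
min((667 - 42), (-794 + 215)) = -579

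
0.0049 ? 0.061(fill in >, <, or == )<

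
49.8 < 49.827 True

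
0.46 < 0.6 True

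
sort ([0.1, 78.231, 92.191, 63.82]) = [0.1, 63.82, 78.231, 92.191]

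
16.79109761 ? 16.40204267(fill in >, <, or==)>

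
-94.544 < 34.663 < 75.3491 True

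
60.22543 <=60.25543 True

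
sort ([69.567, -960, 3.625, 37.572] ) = [-960, 3.625, 37.572, 69.567]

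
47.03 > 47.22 False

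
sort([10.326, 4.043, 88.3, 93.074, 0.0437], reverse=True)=[93.074, 88.3, 10.326, 4.043, 0.0437]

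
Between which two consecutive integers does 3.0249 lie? 3 and 4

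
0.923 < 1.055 True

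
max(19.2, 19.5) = 19.5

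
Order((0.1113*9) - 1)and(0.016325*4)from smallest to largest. ((0.1113*9) - 1), (0.016325*4)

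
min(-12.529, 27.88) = -12.529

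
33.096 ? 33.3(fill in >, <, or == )<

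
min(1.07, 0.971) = 0.971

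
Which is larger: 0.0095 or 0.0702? 0.0702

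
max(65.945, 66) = 66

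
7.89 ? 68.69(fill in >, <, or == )<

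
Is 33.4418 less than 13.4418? No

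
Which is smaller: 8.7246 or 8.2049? 8.2049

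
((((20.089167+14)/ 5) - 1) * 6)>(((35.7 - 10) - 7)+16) True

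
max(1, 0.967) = 1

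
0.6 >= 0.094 True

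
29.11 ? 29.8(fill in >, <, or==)<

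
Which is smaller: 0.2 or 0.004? 0.004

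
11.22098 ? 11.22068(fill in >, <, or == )>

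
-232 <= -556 False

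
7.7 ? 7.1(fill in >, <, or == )>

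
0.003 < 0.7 True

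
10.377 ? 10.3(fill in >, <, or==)>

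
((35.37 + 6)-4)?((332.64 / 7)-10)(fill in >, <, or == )<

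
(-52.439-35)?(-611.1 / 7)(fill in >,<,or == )<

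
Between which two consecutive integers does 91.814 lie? 91 and 92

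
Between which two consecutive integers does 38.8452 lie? 38 and 39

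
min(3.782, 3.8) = 3.782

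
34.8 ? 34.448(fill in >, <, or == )>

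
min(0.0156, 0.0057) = 0.0057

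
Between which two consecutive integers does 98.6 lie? 98 and 99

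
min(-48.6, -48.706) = -48.706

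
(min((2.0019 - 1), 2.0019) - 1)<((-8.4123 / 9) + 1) True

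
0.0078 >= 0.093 False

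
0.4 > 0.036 True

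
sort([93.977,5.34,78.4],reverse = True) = [93.977,78.4,5.34]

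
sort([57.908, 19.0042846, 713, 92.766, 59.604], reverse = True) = [713, 92.766, 59.604, 57.908, 19.0042846]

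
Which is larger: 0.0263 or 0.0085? 0.0263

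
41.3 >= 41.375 False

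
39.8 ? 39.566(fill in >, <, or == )>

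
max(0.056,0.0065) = 0.056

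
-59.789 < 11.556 True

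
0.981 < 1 True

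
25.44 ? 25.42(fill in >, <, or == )>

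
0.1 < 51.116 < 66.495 True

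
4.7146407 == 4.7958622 False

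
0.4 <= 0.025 False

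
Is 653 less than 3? No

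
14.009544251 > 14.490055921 False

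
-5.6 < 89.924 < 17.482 False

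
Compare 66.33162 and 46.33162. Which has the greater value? 66.33162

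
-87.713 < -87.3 True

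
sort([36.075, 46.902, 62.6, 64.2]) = [36.075, 46.902, 62.6, 64.2]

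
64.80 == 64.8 True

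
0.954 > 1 False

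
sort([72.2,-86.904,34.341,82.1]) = [-86.904,34.341,72.2,82.1]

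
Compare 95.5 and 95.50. They are equal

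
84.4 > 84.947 False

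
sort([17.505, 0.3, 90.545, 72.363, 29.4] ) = [0.3, 17.505, 29.4, 72.363, 90.545]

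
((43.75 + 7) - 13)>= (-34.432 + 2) True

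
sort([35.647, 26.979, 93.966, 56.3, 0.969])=[0.969, 26.979, 35.647, 56.3, 93.966]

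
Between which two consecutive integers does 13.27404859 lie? 13 and 14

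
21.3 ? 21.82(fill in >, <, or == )<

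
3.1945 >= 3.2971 False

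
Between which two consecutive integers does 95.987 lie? 95 and 96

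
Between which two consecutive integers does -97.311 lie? -98 and -97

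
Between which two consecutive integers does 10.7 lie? 10 and 11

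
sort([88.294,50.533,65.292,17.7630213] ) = [17.7630213,50.533,65.292,88.294]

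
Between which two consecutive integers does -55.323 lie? -56 and -55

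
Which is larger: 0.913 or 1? 1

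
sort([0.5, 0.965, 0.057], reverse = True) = [0.965, 0.5, 0.057]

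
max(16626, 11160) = 16626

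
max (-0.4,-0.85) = -0.4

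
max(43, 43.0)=43.0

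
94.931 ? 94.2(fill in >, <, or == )>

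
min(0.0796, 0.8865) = 0.0796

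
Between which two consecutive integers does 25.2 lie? 25 and 26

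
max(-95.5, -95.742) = -95.5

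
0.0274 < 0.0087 False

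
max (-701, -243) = -243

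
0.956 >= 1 False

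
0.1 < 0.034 False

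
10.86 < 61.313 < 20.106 False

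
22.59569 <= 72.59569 True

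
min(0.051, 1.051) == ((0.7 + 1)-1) False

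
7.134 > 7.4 False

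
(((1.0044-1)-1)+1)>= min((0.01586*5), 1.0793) False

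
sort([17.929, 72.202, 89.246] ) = [17.929, 72.202, 89.246]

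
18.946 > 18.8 True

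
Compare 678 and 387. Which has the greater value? 678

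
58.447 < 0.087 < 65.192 False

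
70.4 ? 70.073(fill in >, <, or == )>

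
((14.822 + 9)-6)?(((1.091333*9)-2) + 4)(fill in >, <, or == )>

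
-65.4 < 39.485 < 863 True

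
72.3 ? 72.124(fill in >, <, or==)>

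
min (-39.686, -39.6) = -39.686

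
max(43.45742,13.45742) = 43.45742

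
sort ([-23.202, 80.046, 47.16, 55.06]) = [-23.202, 47.16, 55.06, 80.046]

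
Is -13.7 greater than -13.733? Yes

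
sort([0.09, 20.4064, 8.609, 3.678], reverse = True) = [20.4064, 8.609, 3.678, 0.09]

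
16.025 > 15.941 True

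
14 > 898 False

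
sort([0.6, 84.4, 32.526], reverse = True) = [84.4, 32.526, 0.6]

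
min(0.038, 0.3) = 0.038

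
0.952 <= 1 True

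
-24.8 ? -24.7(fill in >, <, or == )<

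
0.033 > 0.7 False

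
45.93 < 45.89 False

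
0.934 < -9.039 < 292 False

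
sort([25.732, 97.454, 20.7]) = [20.7, 25.732, 97.454]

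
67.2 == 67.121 False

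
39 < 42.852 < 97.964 True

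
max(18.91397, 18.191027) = 18.91397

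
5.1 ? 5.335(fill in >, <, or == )<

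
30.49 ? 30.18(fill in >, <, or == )>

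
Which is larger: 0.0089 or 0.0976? 0.0976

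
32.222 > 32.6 False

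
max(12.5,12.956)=12.956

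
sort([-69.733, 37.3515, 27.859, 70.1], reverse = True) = [70.1, 37.3515, 27.859, -69.733]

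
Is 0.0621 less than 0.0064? No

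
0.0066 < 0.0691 True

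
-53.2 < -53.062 True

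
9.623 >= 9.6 True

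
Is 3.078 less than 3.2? Yes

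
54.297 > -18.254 True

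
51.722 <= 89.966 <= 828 True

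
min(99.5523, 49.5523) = 49.5523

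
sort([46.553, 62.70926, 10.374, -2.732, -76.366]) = [-76.366, -2.732, 10.374, 46.553, 62.70926]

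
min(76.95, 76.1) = 76.1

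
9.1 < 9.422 True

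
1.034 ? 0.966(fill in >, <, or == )>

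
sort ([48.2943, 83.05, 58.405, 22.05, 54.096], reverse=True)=[83.05, 58.405, 54.096, 48.2943, 22.05]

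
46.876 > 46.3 True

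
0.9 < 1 True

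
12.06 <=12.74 True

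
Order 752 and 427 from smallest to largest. 427, 752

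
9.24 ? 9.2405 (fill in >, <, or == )<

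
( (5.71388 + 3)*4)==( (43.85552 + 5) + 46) False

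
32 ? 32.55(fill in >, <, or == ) <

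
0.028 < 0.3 True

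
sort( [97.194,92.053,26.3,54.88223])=[26.3,54.88223,92.053,97.194]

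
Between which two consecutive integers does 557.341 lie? 557 and 558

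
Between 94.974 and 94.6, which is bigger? 94.974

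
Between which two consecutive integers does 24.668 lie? 24 and 25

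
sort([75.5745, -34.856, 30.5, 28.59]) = [-34.856, 28.59, 30.5, 75.5745]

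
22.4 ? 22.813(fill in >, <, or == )<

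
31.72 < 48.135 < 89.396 True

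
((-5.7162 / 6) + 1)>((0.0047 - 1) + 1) True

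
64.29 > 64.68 False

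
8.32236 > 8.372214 False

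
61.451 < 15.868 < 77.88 False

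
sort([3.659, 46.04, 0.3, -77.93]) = [-77.93, 0.3, 3.659, 46.04]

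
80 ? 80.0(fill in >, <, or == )==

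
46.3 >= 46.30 True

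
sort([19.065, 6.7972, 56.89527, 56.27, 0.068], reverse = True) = [56.89527, 56.27, 19.065, 6.7972, 0.068]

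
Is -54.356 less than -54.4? No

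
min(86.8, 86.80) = 86.8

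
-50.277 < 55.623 True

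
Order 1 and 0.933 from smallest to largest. 0.933, 1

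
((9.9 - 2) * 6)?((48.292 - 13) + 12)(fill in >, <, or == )>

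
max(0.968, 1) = 1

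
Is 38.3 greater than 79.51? No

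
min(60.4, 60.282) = 60.282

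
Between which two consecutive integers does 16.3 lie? 16 and 17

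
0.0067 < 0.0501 True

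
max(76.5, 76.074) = 76.5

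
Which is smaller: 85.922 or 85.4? 85.4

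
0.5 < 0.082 False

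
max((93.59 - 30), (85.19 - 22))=63.59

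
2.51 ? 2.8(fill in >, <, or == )<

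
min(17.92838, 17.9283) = 17.9283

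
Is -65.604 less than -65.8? No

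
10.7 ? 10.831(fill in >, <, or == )<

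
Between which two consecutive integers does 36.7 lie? 36 and 37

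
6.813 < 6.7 False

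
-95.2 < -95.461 False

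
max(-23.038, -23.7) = -23.038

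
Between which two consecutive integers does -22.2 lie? -23 and -22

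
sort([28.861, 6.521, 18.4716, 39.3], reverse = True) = [39.3, 28.861, 18.4716, 6.521]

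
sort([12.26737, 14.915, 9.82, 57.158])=[9.82, 12.26737, 14.915, 57.158]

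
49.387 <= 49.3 False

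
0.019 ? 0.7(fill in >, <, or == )<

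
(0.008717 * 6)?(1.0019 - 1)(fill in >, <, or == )>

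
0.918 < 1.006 True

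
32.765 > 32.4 True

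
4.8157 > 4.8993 False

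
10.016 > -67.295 True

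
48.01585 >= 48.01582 True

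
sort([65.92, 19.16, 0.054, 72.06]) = [0.054, 19.16, 65.92, 72.06]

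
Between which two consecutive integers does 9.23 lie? 9 and 10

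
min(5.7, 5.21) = 5.21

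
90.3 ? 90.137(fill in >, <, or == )>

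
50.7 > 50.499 True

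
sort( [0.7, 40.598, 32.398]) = [0.7, 32.398, 40.598]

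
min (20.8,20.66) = 20.66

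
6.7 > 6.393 True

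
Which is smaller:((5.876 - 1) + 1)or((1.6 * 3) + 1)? ((1.6 * 3) + 1)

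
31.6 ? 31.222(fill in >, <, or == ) >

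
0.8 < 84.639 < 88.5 True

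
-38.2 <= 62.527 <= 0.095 False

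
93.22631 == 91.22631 False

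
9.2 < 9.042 False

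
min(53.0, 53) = 53.0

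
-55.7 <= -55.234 True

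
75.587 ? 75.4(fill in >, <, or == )>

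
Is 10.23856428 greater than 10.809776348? No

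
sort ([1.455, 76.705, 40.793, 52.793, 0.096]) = [0.096, 1.455, 40.793, 52.793, 76.705]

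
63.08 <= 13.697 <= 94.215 False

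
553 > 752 False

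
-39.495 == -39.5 False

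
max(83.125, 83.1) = 83.125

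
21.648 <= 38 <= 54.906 True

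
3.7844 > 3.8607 False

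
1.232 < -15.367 False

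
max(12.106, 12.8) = 12.8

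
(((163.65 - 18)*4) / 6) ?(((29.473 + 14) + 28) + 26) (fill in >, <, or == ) <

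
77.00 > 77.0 False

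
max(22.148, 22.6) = 22.6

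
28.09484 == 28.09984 False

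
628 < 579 False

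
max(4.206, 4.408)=4.408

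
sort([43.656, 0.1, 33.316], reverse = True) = [43.656, 33.316, 0.1]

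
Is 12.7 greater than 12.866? No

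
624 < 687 True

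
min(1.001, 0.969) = 0.969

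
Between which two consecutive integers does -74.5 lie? -75 and -74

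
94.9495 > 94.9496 False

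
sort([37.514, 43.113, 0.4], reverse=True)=[43.113, 37.514, 0.4]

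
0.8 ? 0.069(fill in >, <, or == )>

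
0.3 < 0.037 False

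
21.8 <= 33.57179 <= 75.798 True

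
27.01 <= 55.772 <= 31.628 False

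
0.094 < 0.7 True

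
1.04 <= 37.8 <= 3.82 False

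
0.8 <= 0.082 False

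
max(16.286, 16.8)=16.8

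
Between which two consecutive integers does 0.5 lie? 0 and 1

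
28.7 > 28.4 True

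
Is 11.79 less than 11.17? No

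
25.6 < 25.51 False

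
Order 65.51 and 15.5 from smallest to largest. 15.5, 65.51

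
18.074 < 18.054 False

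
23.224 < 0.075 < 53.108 False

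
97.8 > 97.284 True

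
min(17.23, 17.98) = 17.23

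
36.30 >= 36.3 True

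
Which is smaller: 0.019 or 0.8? 0.019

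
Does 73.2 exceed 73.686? No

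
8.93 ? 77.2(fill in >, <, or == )<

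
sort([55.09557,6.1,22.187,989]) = [6.1,22.187,55.09557,989]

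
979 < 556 False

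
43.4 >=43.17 True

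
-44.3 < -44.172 True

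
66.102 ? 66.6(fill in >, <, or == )<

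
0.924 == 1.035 False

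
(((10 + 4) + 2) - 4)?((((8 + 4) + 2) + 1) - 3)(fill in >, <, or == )==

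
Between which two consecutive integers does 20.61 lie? 20 and 21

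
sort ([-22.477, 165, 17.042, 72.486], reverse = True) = [165, 72.486, 17.042, -22.477]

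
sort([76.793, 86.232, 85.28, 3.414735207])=[3.414735207, 76.793, 85.28, 86.232]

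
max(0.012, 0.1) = 0.1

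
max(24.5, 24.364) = 24.5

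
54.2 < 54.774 True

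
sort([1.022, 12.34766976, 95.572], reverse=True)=[95.572, 12.34766976, 1.022]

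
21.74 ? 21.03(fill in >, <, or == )>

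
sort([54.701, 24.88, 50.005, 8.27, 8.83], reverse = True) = [54.701, 50.005, 24.88, 8.83, 8.27]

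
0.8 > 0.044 True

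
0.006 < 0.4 True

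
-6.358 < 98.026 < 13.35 False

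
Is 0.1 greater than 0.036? Yes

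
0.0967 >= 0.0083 True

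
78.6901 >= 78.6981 False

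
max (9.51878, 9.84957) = 9.84957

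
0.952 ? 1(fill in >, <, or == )<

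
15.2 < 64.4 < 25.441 False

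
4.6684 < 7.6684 True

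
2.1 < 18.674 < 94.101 True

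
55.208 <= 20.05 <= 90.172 False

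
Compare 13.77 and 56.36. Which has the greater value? 56.36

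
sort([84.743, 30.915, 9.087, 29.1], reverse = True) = [84.743, 30.915, 29.1, 9.087]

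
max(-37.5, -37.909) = -37.5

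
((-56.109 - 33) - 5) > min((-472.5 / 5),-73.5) True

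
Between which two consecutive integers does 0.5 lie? 0 and 1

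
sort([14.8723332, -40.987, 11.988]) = [-40.987, 11.988, 14.8723332]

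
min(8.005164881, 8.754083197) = 8.005164881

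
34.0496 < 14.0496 False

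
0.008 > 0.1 False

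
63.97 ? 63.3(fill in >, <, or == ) >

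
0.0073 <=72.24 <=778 True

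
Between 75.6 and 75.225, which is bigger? 75.6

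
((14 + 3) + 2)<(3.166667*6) True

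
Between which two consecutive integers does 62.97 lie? 62 and 63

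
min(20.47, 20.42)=20.42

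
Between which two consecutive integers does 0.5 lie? 0 and 1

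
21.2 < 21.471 True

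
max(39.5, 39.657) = 39.657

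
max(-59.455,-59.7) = -59.455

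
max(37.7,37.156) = 37.7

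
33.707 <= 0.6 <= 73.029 False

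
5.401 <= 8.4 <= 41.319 True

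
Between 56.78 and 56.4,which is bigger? 56.78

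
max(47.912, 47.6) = 47.912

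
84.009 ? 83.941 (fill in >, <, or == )>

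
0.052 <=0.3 True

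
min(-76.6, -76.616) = -76.616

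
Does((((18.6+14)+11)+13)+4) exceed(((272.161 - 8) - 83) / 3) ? Yes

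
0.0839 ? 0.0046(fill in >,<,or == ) >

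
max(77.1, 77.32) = 77.32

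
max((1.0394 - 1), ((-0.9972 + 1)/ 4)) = 0.0394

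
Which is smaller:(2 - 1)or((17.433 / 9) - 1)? ((17.433 / 9) - 1)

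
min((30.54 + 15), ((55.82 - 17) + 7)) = 45.54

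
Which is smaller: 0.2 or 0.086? 0.086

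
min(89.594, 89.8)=89.594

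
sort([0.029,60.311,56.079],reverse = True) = [60.311,56.079,0.029]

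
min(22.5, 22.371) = 22.371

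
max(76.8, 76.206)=76.8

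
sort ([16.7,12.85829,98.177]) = [12.85829,16.7,98.177]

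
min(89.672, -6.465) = -6.465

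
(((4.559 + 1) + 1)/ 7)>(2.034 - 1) False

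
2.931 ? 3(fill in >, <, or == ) <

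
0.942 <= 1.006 True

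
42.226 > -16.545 True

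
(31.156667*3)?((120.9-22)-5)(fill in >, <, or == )<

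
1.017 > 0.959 True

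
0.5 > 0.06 True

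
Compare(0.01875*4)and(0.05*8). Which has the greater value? (0.05*8)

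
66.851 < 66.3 False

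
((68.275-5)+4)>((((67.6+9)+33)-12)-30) False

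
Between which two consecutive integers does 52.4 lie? 52 and 53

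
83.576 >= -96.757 True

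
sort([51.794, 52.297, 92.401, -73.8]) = [-73.8, 51.794, 52.297, 92.401]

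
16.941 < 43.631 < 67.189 True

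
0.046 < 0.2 True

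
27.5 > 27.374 True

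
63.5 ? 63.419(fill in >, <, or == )>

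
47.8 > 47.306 True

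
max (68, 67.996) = 68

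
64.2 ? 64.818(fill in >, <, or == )<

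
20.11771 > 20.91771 False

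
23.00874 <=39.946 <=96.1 True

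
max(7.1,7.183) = 7.183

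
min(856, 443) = 443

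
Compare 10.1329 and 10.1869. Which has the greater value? 10.1869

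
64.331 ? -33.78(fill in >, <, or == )>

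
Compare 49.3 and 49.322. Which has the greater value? 49.322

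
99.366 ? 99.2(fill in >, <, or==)>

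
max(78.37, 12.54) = 78.37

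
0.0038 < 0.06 True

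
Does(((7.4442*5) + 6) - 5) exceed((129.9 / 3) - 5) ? No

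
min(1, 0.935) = 0.935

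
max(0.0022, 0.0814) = 0.0814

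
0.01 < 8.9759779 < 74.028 True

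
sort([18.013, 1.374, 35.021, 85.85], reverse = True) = [85.85, 35.021, 18.013, 1.374]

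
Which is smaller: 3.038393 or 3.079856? 3.038393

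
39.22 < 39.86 True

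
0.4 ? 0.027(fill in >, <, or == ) >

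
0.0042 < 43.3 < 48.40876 True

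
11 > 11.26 False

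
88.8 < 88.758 False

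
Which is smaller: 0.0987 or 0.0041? 0.0041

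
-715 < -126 True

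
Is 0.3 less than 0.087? No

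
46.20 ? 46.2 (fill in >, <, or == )==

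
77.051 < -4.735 False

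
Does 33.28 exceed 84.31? No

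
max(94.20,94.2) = 94.2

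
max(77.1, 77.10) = 77.10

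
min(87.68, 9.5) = 9.5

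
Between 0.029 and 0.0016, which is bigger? 0.029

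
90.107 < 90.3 True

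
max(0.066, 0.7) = 0.7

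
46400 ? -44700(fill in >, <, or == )>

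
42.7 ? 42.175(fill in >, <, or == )>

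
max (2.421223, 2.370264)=2.421223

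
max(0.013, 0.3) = 0.3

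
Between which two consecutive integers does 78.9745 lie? 78 and 79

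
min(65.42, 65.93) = 65.42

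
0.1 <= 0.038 False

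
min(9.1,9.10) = 9.1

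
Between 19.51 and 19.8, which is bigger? 19.8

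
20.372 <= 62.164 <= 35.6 False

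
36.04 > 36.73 False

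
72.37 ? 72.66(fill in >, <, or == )<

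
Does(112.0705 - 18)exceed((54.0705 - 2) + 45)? No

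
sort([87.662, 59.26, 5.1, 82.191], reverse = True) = [87.662, 82.191, 59.26, 5.1]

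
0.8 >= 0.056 True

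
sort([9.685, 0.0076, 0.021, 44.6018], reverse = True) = [44.6018, 9.685, 0.021, 0.0076]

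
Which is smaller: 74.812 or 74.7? 74.7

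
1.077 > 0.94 True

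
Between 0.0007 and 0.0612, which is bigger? 0.0612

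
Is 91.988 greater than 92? No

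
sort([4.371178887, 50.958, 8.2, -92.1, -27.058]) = [-92.1, -27.058, 4.371178887, 8.2, 50.958]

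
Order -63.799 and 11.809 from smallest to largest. -63.799, 11.809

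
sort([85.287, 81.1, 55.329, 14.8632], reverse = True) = [85.287, 81.1, 55.329, 14.8632]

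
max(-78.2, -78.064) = -78.064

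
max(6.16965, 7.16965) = 7.16965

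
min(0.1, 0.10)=0.1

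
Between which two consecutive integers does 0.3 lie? 0 and 1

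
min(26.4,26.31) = 26.31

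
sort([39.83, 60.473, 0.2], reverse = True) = [60.473, 39.83, 0.2]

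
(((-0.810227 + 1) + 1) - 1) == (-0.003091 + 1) False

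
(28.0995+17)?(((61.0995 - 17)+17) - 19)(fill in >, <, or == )>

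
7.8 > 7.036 True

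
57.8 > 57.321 True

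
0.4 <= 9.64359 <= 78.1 True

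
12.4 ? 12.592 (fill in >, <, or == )<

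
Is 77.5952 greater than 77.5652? Yes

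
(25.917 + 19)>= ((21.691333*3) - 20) False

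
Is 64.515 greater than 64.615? No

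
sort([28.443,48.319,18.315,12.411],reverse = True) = [48.319,28.443,18.315,12.411]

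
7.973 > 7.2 True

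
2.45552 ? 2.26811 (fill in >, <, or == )>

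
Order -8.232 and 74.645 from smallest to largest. -8.232, 74.645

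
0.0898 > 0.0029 True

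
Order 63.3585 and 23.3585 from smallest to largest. 23.3585, 63.3585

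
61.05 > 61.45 False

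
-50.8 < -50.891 False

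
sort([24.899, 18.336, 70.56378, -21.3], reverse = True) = [70.56378, 24.899, 18.336, -21.3]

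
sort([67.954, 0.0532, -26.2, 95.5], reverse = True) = [95.5, 67.954, 0.0532, -26.2]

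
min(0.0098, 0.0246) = 0.0098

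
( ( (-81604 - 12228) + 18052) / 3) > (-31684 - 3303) True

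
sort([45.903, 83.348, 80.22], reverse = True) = [83.348, 80.22, 45.903]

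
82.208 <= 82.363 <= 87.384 True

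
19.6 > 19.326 True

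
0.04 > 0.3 False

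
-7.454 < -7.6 False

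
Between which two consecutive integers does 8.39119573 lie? 8 and 9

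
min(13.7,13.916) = 13.7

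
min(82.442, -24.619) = -24.619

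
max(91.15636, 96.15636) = 96.15636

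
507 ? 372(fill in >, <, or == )>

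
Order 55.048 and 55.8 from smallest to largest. 55.048, 55.8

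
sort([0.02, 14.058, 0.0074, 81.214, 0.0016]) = [0.0016, 0.0074, 0.02, 14.058, 81.214]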